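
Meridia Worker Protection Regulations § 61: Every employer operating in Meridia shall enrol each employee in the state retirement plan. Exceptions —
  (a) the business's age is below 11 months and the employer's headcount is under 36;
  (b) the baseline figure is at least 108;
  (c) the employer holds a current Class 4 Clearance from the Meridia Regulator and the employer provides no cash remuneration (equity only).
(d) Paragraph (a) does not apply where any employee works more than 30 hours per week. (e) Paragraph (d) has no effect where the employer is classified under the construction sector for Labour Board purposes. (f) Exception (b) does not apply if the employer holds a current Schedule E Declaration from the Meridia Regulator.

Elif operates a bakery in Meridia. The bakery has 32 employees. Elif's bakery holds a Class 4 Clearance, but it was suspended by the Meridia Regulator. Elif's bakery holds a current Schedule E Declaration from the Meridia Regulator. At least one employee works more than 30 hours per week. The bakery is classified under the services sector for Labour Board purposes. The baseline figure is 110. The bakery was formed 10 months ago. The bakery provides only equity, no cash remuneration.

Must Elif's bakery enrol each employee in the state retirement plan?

Exception (a)'s conditions are all satisfied: the business's age is 10 months, below the 11 months limit; the employer's headcount is 32, under the 36 limit. But applying paragraphs (d)–(e): (d) operates against (a): at least one employee exceeds 30 hours/week. (e) is not triggered (the bakery is classified under the services sector), so (d) stands. Exception (a) does not apply.
Exception (b)'s conditions are all satisfied: the baseline figure is 110, meeting the 108 threshold. However, paragraph (f) must be considered: (f) operates against (b): a current Schedule E Declaration is held. (b) is therefore removed.
Exception (c) requires that the employer holds a current Class 4 Clearance from the Meridia Regulator; but there is no Class 4 Clearance in force, so (c) is unavailable.
No exception applies. The general rule governs.

Yes — Elif's bakery must enrol each employee in the state retirement plan.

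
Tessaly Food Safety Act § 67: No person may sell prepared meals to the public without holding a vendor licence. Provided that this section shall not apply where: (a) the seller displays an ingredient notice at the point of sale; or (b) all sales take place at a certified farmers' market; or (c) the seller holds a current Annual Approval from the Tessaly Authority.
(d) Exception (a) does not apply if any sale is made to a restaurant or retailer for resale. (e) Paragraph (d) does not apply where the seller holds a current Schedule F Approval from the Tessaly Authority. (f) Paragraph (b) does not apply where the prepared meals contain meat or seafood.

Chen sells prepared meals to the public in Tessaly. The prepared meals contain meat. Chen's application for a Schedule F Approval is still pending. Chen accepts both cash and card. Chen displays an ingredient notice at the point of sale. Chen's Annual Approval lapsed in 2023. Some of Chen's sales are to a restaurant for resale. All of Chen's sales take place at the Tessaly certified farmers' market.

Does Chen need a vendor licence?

Yes — Chen must hold a vendor licence.

Exception (a)'s conditions are all satisfied: an ingredient notice is displayed. But applying paragraphs (d)–(e): (d) operates against (a): some sales are to a restaurant for resale. (e), which would lift (d), is not triggered — no current Schedule F Approval is held. So (a) is unavailable.
Exception (b)'s conditions are all satisfied: all sales are at a certified farmers' market. However, paragraph (f) must be considered: (f) is engaged — the prepared meals contain meat. Exception (b) does not apply.
Exception (c) does not apply: there is no Annual Approval in force.
No exception is made out. Chen falls within the general rule.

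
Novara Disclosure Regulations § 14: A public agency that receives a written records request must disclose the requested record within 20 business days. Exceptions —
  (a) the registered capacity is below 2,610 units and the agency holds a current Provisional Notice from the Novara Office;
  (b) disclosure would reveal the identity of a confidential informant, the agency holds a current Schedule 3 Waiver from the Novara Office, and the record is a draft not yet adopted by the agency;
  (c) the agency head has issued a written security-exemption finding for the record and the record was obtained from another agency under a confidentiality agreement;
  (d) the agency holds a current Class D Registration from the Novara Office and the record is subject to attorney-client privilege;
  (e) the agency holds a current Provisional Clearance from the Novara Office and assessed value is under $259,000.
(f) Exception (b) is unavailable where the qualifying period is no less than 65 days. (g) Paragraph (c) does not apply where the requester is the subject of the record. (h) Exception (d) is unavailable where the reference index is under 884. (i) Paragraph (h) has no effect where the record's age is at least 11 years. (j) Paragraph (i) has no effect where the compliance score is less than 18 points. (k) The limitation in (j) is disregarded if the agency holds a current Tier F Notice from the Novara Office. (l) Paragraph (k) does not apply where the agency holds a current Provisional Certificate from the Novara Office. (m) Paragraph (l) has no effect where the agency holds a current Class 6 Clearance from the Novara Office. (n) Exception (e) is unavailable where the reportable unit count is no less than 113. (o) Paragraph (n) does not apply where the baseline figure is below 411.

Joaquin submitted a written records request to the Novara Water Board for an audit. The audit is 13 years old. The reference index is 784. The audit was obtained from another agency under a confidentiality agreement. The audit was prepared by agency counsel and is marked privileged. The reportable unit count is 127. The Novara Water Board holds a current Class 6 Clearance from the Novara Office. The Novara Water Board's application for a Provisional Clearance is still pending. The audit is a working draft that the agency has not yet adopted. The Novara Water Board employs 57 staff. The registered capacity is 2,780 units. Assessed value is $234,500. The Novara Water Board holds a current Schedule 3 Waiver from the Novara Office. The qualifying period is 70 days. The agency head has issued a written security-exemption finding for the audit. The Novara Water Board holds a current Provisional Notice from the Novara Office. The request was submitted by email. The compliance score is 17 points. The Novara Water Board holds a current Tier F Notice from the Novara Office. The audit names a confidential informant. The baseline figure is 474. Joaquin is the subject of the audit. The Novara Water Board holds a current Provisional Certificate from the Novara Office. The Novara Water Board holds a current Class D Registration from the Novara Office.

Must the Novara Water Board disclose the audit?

No — exception (d) applies; the Novara Water Board is not required to disclose the audit.

Exception (a) fails — the registered capacity is 2,780 units, not below 2,610 units.
Exception (b)'s conditions are all satisfied: the audit names a confidential informant; a current Schedule 3 Waiver is held; the audit is an unadopted draft. However, paragraph (f) must be considered: (f) operates against (b): the qualifying period is 70 days, meeting the 65 days threshold. (b) is therefore removed.
All of (c)'s requirements are met (a written security-exemption finding has been issued; the audit was obtained under a confidentiality agreement). But applying paragraph (g): (g) operates against (c): Joaquin is the subject of the audit. So (c) is unavailable.
Exception (d): a current Class D Registration is held; the audit is privileged — every condition holds. As to paragraphs (h)–(m): (h) operates (the reference index is 784, under the 884 limit), but is displaced by (i): (i) applies — the record's age is 13 years, meeting the 11 years threshold. (j) would limit (i) — the compliance score is 17 points, less than the 18 points limit — but (k) sets (j) aside: (k) applies — a current Tier F Notice is held. (l) would limit (k) — a current Provisional Certificate is held — but (m) sets (l) aside: (m) is triggered — a current Class 6 Clearance is held. (d) remains available.
Exception (e) requires that the agency holds a current Provisional Clearance from the Novara Office; but there is no Provisional Clearance in force, so (e) is unavailable.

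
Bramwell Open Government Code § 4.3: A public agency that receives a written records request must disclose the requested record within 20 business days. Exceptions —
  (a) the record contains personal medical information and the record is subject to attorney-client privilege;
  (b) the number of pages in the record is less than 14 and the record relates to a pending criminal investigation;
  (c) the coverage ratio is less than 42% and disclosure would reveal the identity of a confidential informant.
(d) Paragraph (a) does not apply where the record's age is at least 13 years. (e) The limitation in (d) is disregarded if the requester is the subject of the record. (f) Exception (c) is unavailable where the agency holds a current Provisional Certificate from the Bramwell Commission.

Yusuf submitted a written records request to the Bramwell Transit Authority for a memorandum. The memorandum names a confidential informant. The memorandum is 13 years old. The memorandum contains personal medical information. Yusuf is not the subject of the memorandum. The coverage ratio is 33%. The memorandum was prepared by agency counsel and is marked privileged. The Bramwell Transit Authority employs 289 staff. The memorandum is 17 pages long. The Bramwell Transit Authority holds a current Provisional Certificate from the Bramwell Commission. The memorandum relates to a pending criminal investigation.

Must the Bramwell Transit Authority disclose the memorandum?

Exception (a): the memorandum contains personal medical information; the memorandum is privileged — every condition holds. Turning to paragraphs (d)–(e): (d) operates against (a): the record's age is 13 years, meeting the 13 years threshold. (e), which would lift (d), is inapplicable — Yusuf is not the subject of the memorandum. (a) is therefore removed.
Exception (b) fails — the number of pages in the record is 17, not less than 14.
Exception (c) is satisfied on its face — the coverage ratio is 33%, less than the 42% limit; the memorandum names a confidential informant. Turning to paragraph (f): (f) operates — a current Provisional Certificate is held. Exception (c) does not apply.
No exception displaces § 4.3.

Yes — the Bramwell Transit Authority must disclose the memorandum.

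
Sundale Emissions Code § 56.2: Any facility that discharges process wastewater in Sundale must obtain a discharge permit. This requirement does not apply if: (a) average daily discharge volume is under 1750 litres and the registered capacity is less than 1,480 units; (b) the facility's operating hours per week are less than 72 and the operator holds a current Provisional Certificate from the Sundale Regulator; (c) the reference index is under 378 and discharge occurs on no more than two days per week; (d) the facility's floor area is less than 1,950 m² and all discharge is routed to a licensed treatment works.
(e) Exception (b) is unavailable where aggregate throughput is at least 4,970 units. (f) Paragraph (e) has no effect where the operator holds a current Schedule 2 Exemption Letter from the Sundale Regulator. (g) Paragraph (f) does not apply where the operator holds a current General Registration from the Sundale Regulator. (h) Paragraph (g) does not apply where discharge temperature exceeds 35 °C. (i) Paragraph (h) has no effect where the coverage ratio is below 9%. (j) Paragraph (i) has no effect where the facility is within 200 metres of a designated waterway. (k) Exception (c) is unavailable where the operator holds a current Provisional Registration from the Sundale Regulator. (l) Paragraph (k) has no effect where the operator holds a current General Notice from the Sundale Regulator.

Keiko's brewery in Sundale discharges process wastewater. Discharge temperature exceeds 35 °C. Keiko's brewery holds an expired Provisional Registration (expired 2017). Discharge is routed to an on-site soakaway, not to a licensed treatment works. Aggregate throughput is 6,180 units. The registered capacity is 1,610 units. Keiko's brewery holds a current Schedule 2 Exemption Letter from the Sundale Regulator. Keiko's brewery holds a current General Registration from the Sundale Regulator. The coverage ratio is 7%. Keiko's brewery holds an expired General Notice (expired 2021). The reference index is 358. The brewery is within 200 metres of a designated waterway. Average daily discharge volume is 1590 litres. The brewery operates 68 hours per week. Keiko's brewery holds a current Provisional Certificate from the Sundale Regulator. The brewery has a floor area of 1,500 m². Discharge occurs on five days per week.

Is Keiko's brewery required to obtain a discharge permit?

Exception (a) does not apply: the registered capacity is 1,610 units, not less than 1,480 units.
Exception (b) is satisfied on its face — the facility's operating hours per week are 68, less than the 72 limit; a current Provisional Certificate is held. As to paragraphs (e)–(j): (e) would limit (b) — aggregate throughput is 6,180 units, meeting the 4,970 units threshold — but (f) sets (e) aside: (f) operates — a current Schedule 2 Exemption Letter is held. (g) is triggered (a current General Registration is held), but is overridden by (h): (h) is triggered — discharge temperature exceeds 35 °C. (i) operates (the coverage ratio is 7%, below the 9% limit), but is set aside by (j): (j) applies — the brewery is within 200 m of a designated waterway. So (b) applies.
Exception (c) requires that discharge occurs on no more than two days per week; but discharge occurs on five days per week, so (c) is unavailable.
Exception (d) fails — discharge is not routed to a licensed treatment works.

No — exception (b) applies; Keiko's brewery is not required to obtain a discharge permit.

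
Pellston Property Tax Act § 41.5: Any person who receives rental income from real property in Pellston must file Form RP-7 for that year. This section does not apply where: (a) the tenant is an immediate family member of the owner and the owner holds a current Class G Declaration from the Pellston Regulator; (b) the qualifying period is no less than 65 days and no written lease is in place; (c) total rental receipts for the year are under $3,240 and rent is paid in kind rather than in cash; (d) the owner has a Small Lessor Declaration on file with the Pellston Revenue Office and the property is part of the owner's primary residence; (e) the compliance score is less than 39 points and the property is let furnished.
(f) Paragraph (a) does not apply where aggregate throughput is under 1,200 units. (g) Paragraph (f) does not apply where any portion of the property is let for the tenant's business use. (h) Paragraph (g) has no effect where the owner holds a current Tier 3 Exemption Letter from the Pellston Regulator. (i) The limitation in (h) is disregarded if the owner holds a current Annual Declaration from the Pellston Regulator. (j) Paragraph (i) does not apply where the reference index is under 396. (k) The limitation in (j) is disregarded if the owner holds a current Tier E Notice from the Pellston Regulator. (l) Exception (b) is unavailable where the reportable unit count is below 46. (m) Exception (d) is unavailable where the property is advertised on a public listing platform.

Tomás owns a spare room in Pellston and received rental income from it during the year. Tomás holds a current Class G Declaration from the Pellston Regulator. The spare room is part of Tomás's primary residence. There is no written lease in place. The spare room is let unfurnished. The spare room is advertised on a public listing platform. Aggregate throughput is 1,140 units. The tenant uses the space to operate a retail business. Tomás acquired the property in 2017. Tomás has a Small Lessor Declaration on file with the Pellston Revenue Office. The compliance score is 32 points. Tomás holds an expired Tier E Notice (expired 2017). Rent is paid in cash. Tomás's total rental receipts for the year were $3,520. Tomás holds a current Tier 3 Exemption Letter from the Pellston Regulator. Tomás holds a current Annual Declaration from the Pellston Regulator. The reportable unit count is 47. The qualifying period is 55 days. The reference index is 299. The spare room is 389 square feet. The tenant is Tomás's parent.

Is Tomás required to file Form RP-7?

Yes — Tomás must file Form RP-7.

Exception (a) is satisfied on its face — the tenant is an immediate family member; a current Class G Declaration is held. But applying paragraphs (f)–(k): (f) applies — aggregate throughput is 1,140 units, under the 1,200 units limit. (g) would limit (f) — the space is let for business use — but (h) sets (g) aside: (h) operates — a current Tier 3 Exemption Letter is held. (i) operates (a current Annual Declaration is held), but is set aside by (j): (j) operates against (i): the reference index is 299, under the 396 limit. (k), which would lift (j), is not triggered — no current Tier E Notice is held. (a) is therefore removed.
Exception (b) does not apply: the qualifying period is 55 days, short of 65 days.
Exception (c) does not apply: total rental receipts for the year are $3,520, not under $3,240.
Exception (d) is satisfied on its face — a Small Lessor Declaration is on file; the spare room is part of the primary residence. But: (m) operates against (d): the property is publicly advertised. So (d) is unavailable.
Exception (e) does not apply: the property is let unfurnished.
No exception applies. The general rule governs.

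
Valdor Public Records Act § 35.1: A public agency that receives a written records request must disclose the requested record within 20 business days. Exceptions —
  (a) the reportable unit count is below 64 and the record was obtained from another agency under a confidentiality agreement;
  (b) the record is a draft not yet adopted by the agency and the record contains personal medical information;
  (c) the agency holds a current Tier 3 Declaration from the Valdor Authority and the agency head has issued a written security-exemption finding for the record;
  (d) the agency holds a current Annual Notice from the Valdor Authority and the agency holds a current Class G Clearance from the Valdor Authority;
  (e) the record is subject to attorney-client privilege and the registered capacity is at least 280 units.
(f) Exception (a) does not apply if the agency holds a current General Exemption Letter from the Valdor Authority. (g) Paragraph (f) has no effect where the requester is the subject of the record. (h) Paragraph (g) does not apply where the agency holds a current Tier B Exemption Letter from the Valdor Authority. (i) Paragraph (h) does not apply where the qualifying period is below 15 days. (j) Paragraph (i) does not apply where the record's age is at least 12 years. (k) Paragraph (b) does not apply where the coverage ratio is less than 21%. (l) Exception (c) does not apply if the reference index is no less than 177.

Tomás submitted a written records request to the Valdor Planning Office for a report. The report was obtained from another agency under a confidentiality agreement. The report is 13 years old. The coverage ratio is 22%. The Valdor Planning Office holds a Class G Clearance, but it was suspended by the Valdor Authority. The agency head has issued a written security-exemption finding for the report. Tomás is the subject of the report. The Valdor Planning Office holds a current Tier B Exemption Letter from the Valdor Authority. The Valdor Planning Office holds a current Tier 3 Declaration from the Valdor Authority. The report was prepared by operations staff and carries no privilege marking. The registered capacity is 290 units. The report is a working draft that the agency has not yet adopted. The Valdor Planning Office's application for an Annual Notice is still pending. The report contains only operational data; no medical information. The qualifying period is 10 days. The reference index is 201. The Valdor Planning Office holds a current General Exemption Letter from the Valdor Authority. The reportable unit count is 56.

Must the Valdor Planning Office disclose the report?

Yes — the Valdor Planning Office must disclose the report.

Exception (a): the reportable unit count is 56, below the 64 limit; the report was obtained under a confidentiality agreement — every condition holds. But: (f) operates — a current General Exemption Letter is held. (g) would limit (f) — Tomás is the subject of the report — but (h) sets (g) aside: (h) operates against (g): a current Tier B Exemption Letter is held. (i) is triggered (the qualifying period is 10 days, below the 15 days limit), but is displaced by (j): (j) is triggered — the record's age is 13 years, meeting the 12 years threshold. (a) is therefore removed.
Exception (b) fails — the report contains only operational data.
Exception (c) is satisfied on its face — a current Tier 3 Declaration is held; a written security-exemption finding has been issued. But: (l) operates against (c): the reference index is 201, meeting the 177 threshold. So (c) is unavailable.
Exception (d) does not apply: no current Annual Notice is held.
Exception (e) fails — the report carries no privilege marking.
No exception displaces § 35.1.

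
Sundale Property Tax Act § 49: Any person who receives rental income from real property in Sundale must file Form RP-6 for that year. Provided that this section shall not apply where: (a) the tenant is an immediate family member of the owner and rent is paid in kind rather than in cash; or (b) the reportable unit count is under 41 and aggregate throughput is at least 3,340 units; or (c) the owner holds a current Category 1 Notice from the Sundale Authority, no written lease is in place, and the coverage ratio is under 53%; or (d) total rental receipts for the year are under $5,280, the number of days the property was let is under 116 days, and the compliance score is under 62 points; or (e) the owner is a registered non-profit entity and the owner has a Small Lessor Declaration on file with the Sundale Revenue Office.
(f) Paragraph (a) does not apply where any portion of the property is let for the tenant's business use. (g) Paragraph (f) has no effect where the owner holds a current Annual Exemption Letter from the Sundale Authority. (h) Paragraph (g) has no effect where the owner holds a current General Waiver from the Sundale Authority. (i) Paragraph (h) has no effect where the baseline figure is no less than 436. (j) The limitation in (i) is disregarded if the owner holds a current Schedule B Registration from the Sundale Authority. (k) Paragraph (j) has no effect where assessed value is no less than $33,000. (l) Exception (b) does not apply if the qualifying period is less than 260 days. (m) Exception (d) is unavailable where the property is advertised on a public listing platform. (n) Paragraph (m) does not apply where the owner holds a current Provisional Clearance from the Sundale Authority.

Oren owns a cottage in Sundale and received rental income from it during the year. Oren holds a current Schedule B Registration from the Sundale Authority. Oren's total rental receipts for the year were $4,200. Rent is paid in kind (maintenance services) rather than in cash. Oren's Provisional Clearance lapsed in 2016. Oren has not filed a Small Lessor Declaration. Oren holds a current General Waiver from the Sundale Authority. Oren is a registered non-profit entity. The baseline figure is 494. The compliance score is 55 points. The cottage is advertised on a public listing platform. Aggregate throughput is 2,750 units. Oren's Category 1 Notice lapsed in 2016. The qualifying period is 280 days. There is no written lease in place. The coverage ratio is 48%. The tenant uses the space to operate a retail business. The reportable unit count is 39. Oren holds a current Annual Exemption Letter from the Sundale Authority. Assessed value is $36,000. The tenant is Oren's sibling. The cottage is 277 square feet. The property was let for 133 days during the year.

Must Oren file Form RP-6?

No — exception (a) applies; Oren is not required to file Form RP-6.

Exception (a)'s conditions are all satisfied: the tenant is an immediate family member; rent is paid in kind. Under paragraphs (f)–(k): (f) would limit (a) — the space is let for business use — but (g) sets (f) aside: (g) operates against (f): a current Annual Exemption Letter is held. (h) applies (a current General Waiver is held), but is overridden by (i): (i) is engaged — the baseline figure is 494, meeting the 436 threshold. (j) would limit (i) — a current Schedule B Registration is held — but (k) sets (j) aside: (k) operates against (j): assessed value is $36,000, meeting the $33,000 threshold. Exception (a) stands.
Exception (b) requires that aggregate throughput is at least 3,340 units; but aggregate throughput is 2,750 units, short of 3,340 units, so (b) is unavailable.
Exception (c) requires that the owner holds a current Category 1 Notice from the Sundale Authority; but there is no Category 1 Notice in force, so (c) is unavailable.
Exception (d) requires that the number of days the property was let is under 116 days; but the number of days the property was let is 133 days, not under 116 days, so (d) is unavailable.
Exception (e) requires that the owner has a Small Lessor Declaration on file with the Sundale Revenue Office; but no Small Lessor Declaration is on file, so (e) is unavailable.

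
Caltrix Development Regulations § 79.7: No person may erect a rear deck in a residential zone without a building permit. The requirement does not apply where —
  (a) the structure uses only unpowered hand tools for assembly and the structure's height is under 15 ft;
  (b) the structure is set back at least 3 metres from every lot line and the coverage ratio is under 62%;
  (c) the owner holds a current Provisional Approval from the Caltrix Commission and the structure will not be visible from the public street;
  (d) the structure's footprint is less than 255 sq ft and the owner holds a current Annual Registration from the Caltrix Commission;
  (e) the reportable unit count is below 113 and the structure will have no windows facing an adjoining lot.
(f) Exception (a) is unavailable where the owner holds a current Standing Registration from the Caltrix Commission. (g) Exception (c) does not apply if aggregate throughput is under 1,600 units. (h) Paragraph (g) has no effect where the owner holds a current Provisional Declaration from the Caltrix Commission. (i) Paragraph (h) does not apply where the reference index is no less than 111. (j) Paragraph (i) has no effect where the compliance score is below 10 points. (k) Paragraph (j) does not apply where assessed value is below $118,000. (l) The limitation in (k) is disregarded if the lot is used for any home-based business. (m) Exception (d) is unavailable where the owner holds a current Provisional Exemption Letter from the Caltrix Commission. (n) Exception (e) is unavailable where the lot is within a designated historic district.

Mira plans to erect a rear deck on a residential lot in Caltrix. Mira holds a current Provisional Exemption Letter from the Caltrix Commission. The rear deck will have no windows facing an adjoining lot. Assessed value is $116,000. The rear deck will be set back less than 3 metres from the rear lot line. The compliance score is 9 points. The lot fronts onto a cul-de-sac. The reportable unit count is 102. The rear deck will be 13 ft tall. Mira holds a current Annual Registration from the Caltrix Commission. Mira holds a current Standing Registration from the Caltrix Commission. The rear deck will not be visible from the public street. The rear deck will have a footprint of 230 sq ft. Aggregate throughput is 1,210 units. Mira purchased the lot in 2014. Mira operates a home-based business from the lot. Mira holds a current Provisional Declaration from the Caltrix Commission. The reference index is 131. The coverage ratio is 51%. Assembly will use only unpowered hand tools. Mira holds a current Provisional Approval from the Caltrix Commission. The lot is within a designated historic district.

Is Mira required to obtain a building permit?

No — exception (c) applies; Mira does not need a building permit.

Exception (a)'s conditions are all satisfied: assembly uses only hand tools; the structure's height is 13 ft, under the 15 ft limit. However, paragraph (f) must be considered: (f) operates against (a): a current Standing Registration is held. So (a) is unavailable.
Exception (b) fails — the rear setback is under 3 m.
Exception (c): a current Provisional Approval is held; the structure will not be visible from the street — every condition holds. As to paragraphs (g)–(l): (g) would limit (c) — aggregate throughput is 1,210 units, under the 1,600 units limit — but (h) sets (g) aside: (h) is triggered — a current Provisional Declaration is held. (i) is engaged (the reference index is 131, meeting the 111 threshold), but is displaced by (j): (j) operates — the compliance score is 9 points, below the 10 points limit. (k) would limit (j) — assessed value is $116,000, below the $118,000 limit — but (l) sets (k) aside: (l) operates against (k): a home-based business operates on the lot. (c) remains available.
Exception (d) is satisfied on its face — the structure's footprint is 230 sq ft, less than the 255 sq ft limit; a current Annual Registration is held. However, paragraph (m) must be considered: (m) operates against (d): a current Provisional Exemption Letter is held. Exception (d) does not apply.
Exception (e)'s conditions are all satisfied: the reportable unit count is 102, below the 113 limit; no windows face an adjoining lot. But: (n) is engaged — the lot is in a historic district. Exception (e) does not apply.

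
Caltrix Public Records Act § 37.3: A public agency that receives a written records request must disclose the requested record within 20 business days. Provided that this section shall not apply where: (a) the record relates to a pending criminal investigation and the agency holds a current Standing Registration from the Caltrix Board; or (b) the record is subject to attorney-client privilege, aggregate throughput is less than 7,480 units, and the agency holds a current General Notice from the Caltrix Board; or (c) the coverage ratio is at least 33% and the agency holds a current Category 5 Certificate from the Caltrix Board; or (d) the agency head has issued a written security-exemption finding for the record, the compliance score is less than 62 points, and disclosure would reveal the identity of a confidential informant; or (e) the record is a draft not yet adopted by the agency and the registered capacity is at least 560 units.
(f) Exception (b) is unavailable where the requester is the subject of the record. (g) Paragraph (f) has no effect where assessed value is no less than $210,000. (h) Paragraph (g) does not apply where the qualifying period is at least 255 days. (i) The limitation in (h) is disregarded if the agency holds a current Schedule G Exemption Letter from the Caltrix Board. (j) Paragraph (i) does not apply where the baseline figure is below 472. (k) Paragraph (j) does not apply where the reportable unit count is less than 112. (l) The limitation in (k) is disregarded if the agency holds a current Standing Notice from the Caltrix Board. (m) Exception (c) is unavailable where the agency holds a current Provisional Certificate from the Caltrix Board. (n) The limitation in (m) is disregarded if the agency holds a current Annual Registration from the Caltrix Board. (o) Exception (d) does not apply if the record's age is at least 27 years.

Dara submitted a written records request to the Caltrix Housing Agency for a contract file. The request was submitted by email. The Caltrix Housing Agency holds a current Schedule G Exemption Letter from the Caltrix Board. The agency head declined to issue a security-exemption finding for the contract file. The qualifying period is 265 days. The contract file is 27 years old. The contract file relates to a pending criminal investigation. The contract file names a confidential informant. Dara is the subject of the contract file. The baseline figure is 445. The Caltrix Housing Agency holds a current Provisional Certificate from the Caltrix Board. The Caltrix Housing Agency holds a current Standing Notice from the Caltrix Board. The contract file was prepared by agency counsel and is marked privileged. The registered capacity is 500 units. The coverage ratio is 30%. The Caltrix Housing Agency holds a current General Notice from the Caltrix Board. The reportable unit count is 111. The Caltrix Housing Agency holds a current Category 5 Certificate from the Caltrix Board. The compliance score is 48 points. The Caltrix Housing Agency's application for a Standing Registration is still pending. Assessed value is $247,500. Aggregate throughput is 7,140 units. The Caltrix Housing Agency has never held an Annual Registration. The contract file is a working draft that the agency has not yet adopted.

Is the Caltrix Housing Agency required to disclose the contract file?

Yes — the Caltrix Housing Agency must disclose the contract file.

Exception (a) does not apply: there is no Standing Registration in force.
Exception (b) is satisfied on its face — the contract file is privileged; aggregate throughput is 7,140 units, less than the 7,480 units limit; a current General Notice is held. However, paragraphs (f)–(l) must be considered: (f) operates against (b): Dara is the subject of the contract file. (g) would limit (f) — assessed value is $247,500, meeting the $210,000 threshold — but (h) sets (g) aside: (h) operates against (g): the qualifying period is 265 days, meeting the 255 days threshold. (i) is engaged (a current Schedule G Exemption Letter is held), but yields to (j): (j) operates — the baseline figure is 445, below the 472 limit. (k) is engaged (the reportable unit count is 111, less than the 112 limit), but is overridden by (l): (l) operates — a current Standing Notice is held. Exception (b) does not apply.
Exception (c) does not apply: the coverage ratio is 30%, short of 33%.
Exception (d) fails — the agency head declined to issue a security-exemption finding.
Exception (e) fails — the registered capacity is 500 units, short of 560 units.
No exception displaces § 37.3.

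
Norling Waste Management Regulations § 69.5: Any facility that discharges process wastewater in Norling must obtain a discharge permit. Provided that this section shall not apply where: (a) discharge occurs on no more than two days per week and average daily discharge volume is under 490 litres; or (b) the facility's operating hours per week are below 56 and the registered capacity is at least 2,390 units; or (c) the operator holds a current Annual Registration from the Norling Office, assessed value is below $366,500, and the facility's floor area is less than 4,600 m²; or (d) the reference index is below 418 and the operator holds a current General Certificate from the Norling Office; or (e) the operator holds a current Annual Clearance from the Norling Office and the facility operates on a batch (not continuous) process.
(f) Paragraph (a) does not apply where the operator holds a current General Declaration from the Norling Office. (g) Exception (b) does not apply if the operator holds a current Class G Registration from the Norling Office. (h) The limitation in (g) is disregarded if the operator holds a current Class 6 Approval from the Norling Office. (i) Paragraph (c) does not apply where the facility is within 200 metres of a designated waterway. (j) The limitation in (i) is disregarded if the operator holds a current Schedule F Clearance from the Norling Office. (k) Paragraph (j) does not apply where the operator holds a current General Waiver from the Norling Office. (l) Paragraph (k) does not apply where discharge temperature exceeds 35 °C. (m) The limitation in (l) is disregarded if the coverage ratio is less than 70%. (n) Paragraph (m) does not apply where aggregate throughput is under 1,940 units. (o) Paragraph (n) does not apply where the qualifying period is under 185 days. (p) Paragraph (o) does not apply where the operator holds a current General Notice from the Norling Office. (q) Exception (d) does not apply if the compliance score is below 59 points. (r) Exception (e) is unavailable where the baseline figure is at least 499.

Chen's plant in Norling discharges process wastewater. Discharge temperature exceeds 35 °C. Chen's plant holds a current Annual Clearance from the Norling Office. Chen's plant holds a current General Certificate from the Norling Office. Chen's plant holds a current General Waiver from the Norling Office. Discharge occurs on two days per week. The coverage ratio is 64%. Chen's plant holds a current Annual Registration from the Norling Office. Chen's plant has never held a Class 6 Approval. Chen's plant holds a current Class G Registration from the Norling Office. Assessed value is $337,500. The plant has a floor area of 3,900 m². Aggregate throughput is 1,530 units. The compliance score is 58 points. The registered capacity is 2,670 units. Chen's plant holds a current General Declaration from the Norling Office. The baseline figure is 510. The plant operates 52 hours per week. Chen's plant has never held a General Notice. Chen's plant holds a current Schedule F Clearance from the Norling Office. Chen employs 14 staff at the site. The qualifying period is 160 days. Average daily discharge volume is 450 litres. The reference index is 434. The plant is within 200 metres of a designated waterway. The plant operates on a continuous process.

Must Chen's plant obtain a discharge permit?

Yes — Chen's plant must obtain a discharge permit.

Exception (a) is satisfied on its face — discharge occurs on no more than two days per week; average daily discharge volume is 450 litres, under the 490 litres limit. But: (f) operates against (a): a current General Declaration is held. (a) is therefore removed.
All of (b)'s requirements are met (the facility's operating hours per week are 52, below the 56 limit; the registered capacity is 2,670 units, meeting the 2,390 units threshold). But applying paragraphs (g)–(h): (g) operates against (b): a current Class G Registration is held. (h) is not triggered (the Class 6 Approval is not current), so (g) stands. (b) is therefore removed.
Exception (c)'s conditions are all satisfied: a current Annual Registration is held; assessed value is $337,500, below the $366,500 limit; the facility's floor area is 3,900 m², less than the 4,600 m² limit. But applying paragraphs (i)–(p): (i) applies — the plant is within 200 m of a designated waterway. (j) would limit (i) — a current Schedule F Clearance is held — but (k) sets (j) aside: (k) applies — a current General Waiver is held. (l) would limit (k) — discharge temperature exceeds 35 °C — but (m) sets (l) aside: (m) operates against (l): the coverage ratio is 64%, less than the 70% limit. (n) would limit (m) — aggregate throughput is 1,530 units, under the 1,940 units limit — but (o) sets (n) aside: (o) operates against (n): the qualifying period is 160 days, under the 185 days limit. (p), which would lift (o), does not operate here — the General Notice is not current. So (c) is unavailable.
Exception (d) requires that the reference index is below 418; but the reference index is 434, not below 418, so (d) is unavailable.
Exception (e) fails — the facility operates on a continuous process.
No exception displaces § 69.5.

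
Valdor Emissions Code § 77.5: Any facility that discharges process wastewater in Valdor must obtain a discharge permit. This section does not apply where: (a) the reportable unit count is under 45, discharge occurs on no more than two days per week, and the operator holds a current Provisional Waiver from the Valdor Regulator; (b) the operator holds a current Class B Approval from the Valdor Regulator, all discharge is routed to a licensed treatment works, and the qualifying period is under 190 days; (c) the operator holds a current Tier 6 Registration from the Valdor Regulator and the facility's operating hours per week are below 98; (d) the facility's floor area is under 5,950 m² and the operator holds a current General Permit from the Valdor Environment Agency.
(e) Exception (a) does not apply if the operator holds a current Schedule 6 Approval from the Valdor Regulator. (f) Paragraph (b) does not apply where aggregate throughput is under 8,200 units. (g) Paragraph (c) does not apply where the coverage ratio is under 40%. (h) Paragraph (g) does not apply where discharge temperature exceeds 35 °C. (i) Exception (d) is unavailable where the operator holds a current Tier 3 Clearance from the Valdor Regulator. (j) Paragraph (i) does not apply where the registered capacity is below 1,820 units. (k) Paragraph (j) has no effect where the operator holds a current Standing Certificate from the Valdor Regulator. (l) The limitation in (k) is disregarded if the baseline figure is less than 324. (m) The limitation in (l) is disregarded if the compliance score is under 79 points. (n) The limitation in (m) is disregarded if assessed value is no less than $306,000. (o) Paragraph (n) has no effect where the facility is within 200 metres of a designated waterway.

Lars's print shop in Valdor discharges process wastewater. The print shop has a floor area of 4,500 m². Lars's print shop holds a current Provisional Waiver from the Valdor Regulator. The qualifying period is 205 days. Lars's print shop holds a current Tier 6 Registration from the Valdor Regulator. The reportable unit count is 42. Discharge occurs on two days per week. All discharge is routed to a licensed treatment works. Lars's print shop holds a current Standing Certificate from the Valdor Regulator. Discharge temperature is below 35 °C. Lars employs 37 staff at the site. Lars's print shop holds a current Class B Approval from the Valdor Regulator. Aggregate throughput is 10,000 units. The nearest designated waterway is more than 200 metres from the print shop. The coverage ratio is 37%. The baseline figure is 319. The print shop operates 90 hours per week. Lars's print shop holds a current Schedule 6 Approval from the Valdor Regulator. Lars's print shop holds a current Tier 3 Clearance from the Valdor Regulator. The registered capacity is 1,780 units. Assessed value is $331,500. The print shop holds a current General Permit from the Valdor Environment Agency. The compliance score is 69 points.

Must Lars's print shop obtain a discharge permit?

Exception (a) is satisfied on its face — the reportable unit count is 42, under the 45 limit; discharge occurs on no more than two days per week; a current Provisional Waiver is held. But: (e) operates against (a): a current Schedule 6 Approval is held. So (a) is unavailable.
Exception (b) fails — the qualifying period is 205 days, not under 190 days.
Exception (c) is satisfied on its face — a current Tier 6 Registration is held; the facility's operating hours per week are 90, below the 98 limit. Turning to paragraphs (g)–(h): (g) operates against (c): the coverage ratio is 37%, under the 40% limit. (h), which would lift (g), is not triggered — discharge temperature is below 35 °C. So (c) is unavailable.
Exception (d)'s conditions are all satisfied: the facility's floor area is 4,500 m², under the 5,950 m² limit; a current General Permit is held. As to paragraphs (i)–(o): (i) would limit (d) — a current Tier 3 Clearance is held — but (j) sets (i) aside: (j) operates against (i): the registered capacity is 1,780 units, below the 1,820 units limit. (k) applies (a current Standing Certificate is held), but is overridden by (l): (l) operates against (k): the baseline figure is 319, less than the 324 limit. (m) would limit (l) — the compliance score is 69 points, under the 79 points limit — but (n) sets (m) aside: (n) is engaged — assessed value is $331,500, meeting the $306,000 threshold. (o), which would lift (n), does not operate here — the print shop is more than 200 m from any designated waterway. (d) remains available.

No — exception (d) applies; Lars's print shop is not required to obtain a discharge permit.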